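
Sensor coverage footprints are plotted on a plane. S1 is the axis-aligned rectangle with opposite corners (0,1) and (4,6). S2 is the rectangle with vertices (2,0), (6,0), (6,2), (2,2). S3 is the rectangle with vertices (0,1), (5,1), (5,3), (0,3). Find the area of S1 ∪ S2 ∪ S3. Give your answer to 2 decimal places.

By inclusion–exclusion:
Individual areas: |S1| = 20, |S2| = 8, |S3| = 10.
|S1∩S2|: x∈[2,4], y∈[1,2] → 2·1 = 2.
|S1∩S3|: x∈[0,4], y∈[1,3] → 4·2 = 8.
|S2∩S3|: x∈[2,5], y∈[1,2] → 3·1 = 3.
|S1∩S2∩S3| = 2.
|S1 ∪ S2 ∪ S3| = 38 − 13 + 2 = 27.00.

27.00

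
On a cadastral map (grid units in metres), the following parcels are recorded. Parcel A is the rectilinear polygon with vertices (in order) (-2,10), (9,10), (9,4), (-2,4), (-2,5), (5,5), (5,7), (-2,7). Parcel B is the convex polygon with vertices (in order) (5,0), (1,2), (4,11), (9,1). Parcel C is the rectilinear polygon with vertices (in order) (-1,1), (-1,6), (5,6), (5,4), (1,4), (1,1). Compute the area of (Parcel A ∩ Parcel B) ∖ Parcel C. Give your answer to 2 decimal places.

|Parcel A ∩ Parcel B| = 14.6667.
|(Parcel A ∩ Parcel B) ∩ Parcel C| = 3.1667.
|(Parcel A ∩ Parcel B) ∖ Parcel C| = 14.6667 − 3.1667 = 11.50.

11.50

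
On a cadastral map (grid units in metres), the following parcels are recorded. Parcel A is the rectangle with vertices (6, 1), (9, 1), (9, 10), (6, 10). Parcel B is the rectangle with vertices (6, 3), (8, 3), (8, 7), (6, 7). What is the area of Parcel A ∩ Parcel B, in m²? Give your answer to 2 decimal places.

|Parcel A∩Parcel B|: x∈[6,8], y∈[3,7] → 2·4 = 8.

8.00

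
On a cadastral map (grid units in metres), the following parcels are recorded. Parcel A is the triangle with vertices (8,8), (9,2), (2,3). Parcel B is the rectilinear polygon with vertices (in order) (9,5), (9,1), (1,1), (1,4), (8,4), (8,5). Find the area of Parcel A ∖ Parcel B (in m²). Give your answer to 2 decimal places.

10.35

|Parcel A| = 20.5, |Parcel A∩Parcel B| = 10.15.
|Parcel A ∖ Parcel B| = |Parcel A| − |Parcel A∩Parcel B| = 20.5 − 10.15 = 10.35.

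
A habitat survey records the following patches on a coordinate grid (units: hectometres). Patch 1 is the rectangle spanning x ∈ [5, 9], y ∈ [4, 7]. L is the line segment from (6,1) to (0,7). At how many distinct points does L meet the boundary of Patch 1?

The segment lies entirely outside Patch 1 and never meets its boundary.

0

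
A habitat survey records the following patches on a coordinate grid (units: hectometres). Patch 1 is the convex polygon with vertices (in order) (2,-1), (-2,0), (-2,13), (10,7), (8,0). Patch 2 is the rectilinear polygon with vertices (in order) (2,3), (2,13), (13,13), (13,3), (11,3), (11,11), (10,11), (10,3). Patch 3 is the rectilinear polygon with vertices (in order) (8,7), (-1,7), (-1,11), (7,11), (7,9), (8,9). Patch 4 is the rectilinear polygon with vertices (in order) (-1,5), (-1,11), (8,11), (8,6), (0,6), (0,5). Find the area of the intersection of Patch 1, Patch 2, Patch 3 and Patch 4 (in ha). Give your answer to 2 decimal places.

15.00

The intersection is the polygon with vertices (8,8), (8,7), (2,7), (2,11).
By the shoelace formula its area is 15.00.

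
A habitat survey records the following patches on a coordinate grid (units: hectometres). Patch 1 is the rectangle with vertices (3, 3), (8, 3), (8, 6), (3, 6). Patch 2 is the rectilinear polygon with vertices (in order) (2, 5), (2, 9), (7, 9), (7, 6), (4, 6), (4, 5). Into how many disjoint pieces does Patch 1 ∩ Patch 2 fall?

Patch 1 ∩ Patch 2 is a single connected region.

1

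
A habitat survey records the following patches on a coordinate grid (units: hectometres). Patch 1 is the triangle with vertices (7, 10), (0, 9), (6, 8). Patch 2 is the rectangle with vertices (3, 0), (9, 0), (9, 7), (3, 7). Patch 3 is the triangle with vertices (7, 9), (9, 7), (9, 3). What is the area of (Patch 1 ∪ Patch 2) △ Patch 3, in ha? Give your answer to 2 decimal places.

47.17

|Patch 1 ∪ Patch 2| = 48.5.
|(Patch 1 ∪ Patch 2) ∩ Patch 3| = 2.6667.
|(Patch 1 ∪ Patch 2) △ Patch 3| = 48.5 + 4 − 5.3333 = 47.17.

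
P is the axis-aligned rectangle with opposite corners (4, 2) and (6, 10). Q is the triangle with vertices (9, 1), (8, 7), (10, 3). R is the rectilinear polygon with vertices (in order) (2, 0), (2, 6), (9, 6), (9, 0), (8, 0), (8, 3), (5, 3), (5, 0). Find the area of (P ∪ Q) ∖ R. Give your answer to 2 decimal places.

11.17

|P ∪ Q| = 20.
|(P ∪ Q) ∩ R| = 8.8333.
|(P ∪ Q) ∖ R| = 20 − 8.8333 = 11.17.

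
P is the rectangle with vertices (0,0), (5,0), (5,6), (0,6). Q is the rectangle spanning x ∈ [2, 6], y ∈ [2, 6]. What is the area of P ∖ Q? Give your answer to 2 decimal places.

18.00

|P∩Q|: x∈[2,5], y∈[2,6] → 3·4 = 12.
|P| = 30.
|P ∖ Q| = |P| − |P∩Q| = 30 − 12 = 18.00.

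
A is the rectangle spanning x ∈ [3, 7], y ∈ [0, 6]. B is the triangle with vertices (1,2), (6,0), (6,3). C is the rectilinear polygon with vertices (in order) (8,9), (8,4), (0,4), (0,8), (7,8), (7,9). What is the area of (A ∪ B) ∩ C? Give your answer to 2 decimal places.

8.00

The region (A ∪ B) ∩ C is the polygon with vertices (7,6), (7,4), (3,4), (3,6).
By the shoelace formula its area is 8.00.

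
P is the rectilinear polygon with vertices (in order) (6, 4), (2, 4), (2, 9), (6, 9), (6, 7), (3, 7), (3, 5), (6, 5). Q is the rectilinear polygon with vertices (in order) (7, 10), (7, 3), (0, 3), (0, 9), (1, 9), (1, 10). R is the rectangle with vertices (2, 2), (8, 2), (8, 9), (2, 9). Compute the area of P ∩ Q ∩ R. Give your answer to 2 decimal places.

The intersection is the polygon with vertices (2,9), (6,9), (6,7), (3,7), (3,5), (6,5), (6,4), (2,4).
By the shoelace formula its area is 14.00.

14.00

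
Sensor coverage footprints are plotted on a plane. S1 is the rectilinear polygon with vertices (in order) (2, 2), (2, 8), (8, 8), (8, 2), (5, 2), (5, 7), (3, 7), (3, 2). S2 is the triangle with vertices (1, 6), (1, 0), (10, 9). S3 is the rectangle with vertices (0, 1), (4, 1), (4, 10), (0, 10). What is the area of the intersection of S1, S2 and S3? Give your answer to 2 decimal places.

4.50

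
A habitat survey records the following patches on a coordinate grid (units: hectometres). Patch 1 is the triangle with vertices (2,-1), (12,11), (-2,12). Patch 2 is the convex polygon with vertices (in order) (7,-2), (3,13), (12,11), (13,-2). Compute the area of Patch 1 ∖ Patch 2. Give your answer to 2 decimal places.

53.81

|Patch 1| = 89, |Patch 1∩Patch 2| = 35.1937.
|Patch 1 ∖ Patch 2| = |Patch 1| − |Patch 1∩Patch 2| = 89 − 35.1937 = 53.81.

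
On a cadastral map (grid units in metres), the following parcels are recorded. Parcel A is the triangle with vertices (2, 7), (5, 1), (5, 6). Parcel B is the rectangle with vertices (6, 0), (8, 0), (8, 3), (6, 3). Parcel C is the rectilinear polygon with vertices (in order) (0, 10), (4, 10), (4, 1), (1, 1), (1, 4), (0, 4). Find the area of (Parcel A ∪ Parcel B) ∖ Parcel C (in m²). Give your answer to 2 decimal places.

10.17

|Parcel A ∪ Parcel B| = 13.5.
|(Parcel A ∪ Parcel B) ∩ Parcel C| = 3.3333.
|(Parcel A ∪ Parcel B) ∖ Parcel C| = 13.5 − 3.3333 = 10.17.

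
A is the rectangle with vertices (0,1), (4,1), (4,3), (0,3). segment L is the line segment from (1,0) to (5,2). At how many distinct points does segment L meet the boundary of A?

The segment meets the boundary at (4,1.5), (3,1).

2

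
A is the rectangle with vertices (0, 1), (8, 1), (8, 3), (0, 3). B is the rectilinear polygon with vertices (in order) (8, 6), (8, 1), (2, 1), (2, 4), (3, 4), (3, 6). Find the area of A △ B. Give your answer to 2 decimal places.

|A| = 16, |B| = 28, |A∩B| = 12.
|A △ B| = |A| + |B| − 2·|A∩B| = 16 + 28 − 24 = 20.00.

20.00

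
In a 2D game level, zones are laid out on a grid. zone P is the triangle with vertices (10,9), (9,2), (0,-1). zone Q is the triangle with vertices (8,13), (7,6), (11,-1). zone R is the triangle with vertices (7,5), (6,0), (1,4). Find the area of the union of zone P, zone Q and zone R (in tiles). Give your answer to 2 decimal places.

By inclusion–exclusion:
Individual areas: |zone P| = 30, |zone Q| = 17.5, |zone R| = 14.5.
|zone P∩zone Q| = 7.195.
|zone P∩zone R| = 8.7961.
|zone Q∩zone R| = 0.
|zone P∩zone Q∩zone R| = 0.
|zone P ∪ zone Q ∪ zone R| = 62 − 15.9911 + 0 = 46.01.

46.01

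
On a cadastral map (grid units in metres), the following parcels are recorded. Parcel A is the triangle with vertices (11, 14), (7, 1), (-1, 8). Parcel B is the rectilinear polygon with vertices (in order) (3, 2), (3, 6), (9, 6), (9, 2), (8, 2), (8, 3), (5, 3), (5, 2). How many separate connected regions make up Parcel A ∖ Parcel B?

Parcel A ∖ Parcel B splits into 2 disjoint pieces (area 49.1538, area 2.8654).

2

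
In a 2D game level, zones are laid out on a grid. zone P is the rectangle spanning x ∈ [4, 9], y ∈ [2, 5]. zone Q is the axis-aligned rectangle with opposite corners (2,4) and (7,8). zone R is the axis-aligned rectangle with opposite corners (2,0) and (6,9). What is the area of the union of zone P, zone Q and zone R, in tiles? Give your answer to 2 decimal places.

By inclusion–exclusion:
Individual areas: |zone P| = 15, |zone Q| = 20, |zone R| = 36.
|zone P∩zone Q|: x∈[4,7], y∈[4,5] → 3·1 = 3.
|zone P∩zone R|: x∈[4,6], y∈[2,5] → 2·3 = 6.
|zone Q∩zone R|: x∈[2,6], y∈[4,8] → 4·4 = 16.
|zone P∩zone Q∩zone R| = 2.
|zone P ∪ zone Q ∪ zone R| = 71 − 25 + 2 = 48.00.

48.00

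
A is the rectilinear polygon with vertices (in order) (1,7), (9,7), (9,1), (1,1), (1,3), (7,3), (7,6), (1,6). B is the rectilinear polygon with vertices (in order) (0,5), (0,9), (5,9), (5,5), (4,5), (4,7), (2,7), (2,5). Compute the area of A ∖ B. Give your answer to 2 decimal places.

|A| = 30, |A∩B| = 2.
|A ∖ B| = |A| − |A∩B| = 30 − 2 = 28.00.

28.00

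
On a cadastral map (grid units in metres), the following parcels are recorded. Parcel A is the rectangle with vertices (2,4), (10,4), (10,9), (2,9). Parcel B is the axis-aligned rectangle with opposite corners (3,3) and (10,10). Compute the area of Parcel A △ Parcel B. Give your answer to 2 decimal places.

|Parcel A∩Parcel B|: x∈[3,10], y∈[4,9] → 7·5 = 35.
|Parcel A △ Parcel B| = |Parcel A| + |Parcel B| − 2·|Parcel A∩Parcel B| = 40 + 49 − 70 = 19.00.

19.00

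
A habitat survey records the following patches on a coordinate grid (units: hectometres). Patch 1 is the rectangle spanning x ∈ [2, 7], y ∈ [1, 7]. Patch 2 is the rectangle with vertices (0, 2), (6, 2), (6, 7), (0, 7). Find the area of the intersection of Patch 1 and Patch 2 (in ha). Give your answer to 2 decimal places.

20.00

|Patch 1∩Patch 2|: x∈[2,6], y∈[2,7] → 4·5 = 20.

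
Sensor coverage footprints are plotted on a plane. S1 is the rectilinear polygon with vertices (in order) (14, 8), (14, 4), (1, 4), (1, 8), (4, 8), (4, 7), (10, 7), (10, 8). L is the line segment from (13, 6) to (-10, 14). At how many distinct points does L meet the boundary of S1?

1

The segment meets the boundary at (10,7.043).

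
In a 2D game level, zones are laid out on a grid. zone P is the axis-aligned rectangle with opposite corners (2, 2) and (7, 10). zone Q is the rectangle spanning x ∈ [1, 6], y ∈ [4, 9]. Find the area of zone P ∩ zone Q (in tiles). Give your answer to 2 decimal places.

20.00

|zone P∩zone Q|: x∈[2,6], y∈[4,9] → 4·5 = 20.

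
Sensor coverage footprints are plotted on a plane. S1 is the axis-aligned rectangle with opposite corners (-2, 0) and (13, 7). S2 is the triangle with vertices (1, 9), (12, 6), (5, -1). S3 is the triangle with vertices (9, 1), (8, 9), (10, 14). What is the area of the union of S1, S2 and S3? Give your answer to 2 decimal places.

119.10

By inclusion–exclusion:
Individual areas: |S1| = 105, |S2| = 49, |S3| = 10.5.
|S1∩S2| = 41.7667.
|S1∩S3| = 3.6346.
|S2∩S3| = 3.0767.
|S1∩S2∩S3| = 3.0757.
|S1 ∪ S2 ∪ S3| = 164.5 − 48.478 + 3.0757 = 119.10.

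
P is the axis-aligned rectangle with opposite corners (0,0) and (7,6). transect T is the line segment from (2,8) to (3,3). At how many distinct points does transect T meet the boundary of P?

1

The segment meets the boundary at (2.4,6).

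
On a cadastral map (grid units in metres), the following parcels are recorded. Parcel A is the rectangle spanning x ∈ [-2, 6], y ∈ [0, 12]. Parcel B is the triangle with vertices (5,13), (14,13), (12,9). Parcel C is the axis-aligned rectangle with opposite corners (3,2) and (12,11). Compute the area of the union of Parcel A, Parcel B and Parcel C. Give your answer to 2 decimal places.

By inclusion–exclusion:
Individual areas: |Parcel A| = 96, |Parcel B| = 18, |Parcel C| = 81.
|Parcel A∩Parcel B| = 0.
|Parcel A∩Parcel C|: x∈[3,6], y∈[2,11] → 3·9 = 27.
|Parcel B∩Parcel C| = 3.5.
|Parcel A∩Parcel B∩Parcel C| = 0.
|Parcel A ∪ Parcel B ∪ Parcel C| = 195 − 30.5 + 0 = 164.50.

164.50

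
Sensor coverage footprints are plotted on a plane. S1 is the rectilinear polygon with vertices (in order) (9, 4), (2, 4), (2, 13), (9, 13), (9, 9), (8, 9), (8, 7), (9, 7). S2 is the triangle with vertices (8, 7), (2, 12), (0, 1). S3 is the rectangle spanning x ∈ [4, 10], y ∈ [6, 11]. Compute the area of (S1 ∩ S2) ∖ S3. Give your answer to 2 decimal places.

17.00

|S1 ∩ S2| = 27.
|(S1 ∩ S2) ∩ S3| = 10.
|(S1 ∩ S2) ∖ S3| = 27 − 10 = 17.00.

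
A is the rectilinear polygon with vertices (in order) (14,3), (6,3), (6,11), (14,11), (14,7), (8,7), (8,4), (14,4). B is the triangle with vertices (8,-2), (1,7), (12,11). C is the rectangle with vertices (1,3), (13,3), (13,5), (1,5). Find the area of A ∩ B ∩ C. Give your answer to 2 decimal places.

The intersection is the polygon with vertices (6,5), (8,5), (8,4), (9.846,4), (9.539,3), (6,3).
By the shoelace formula its area is 5.69.

5.69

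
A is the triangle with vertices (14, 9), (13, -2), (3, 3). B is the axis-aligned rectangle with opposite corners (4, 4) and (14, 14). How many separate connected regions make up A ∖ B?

1

A ∖ B is a single connected region.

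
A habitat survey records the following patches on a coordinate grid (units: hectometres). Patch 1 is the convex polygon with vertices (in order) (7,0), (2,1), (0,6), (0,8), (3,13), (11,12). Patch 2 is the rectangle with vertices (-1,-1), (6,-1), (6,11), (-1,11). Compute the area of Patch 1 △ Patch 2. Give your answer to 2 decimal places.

|Patch 1| = 98, |Patch 2| = 84, |Patch 1∩Patch 2| = 53.9.
|Patch 1 △ Patch 2| = |Patch 1| + |Patch 2| − 2·|Patch 1∩Patch 2| = 98 + 84 − 107.8 = 74.20.

74.20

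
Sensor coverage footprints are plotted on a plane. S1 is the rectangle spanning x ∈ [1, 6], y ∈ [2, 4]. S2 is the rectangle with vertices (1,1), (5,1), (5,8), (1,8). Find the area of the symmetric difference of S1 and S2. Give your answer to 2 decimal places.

|S1∩S2|: x∈[1,5], y∈[2,4] → 4·2 = 8.
|S1 △ S2| = |S1| + |S2| − 2·|S1∩S2| = 10 + 28 − 16 = 22.00.

22.00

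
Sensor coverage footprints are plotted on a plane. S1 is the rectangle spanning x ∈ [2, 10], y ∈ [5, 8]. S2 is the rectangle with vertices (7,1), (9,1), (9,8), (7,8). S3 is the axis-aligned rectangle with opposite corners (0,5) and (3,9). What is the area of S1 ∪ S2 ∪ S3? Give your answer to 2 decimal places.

By inclusion–exclusion:
Individual areas: |S1| = 24, |S2| = 14, |S3| = 12.
|S1∩S2|: x∈[7,9], y∈[5,8] → 2·3 = 6.
|S1∩S3|: x∈[2,3], y∈[5,8] → 1·3 = 3.
|S2∩S3| = 0 (no overlap).
|S1∩S2∩S3| = 0.
|S1 ∪ S2 ∪ S3| = 50 − 9 + 0 = 41.00.

41.00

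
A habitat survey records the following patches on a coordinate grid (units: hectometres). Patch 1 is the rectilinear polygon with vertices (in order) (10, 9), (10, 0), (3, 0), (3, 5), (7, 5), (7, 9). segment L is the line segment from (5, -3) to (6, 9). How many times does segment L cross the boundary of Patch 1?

2

The segment meets the boundary at (5.667,5), (5.25,0).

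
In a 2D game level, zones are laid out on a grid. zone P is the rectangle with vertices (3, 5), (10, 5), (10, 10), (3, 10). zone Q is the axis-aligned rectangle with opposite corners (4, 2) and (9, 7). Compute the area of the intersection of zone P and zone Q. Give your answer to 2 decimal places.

10.00

|zone P∩zone Q|: x∈[4,9], y∈[5,7] → 5·2 = 10.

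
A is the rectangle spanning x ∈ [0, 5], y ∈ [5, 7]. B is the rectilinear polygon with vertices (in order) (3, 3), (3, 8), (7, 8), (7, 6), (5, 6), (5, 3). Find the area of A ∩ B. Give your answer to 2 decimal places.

The intersection is the polygon with vertices (5,5), (3,5), (3,7), (5,7), (5,6).
By the shoelace formula its area is 4.00.

4.00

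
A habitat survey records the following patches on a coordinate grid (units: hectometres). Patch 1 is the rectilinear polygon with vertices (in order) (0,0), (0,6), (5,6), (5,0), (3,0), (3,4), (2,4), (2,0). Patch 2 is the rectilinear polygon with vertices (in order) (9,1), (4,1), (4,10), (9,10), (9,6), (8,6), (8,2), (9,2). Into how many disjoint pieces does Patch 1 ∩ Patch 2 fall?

1

Patch 1 ∩ Patch 2 is a single connected region.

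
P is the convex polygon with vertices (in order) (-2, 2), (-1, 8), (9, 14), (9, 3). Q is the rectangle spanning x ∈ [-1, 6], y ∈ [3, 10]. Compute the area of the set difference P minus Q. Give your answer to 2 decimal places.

|P| = 87.5, |P∩Q| = 45.6667.
|P ∖ Q| = |P| − |P∩Q| = 87.5 − 45.6667 = 41.83.

41.83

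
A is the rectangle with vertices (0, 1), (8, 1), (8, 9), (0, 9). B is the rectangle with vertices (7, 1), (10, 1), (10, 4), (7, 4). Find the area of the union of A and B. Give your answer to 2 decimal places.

70.00

By inclusion–exclusion:
Individual areas: |A| = 64, |B| = 9.
|A∩B|: x∈[7,8], y∈[1,4] → 1·3 = 3.
|A ∪ B| = 73 − 3 = 70.00.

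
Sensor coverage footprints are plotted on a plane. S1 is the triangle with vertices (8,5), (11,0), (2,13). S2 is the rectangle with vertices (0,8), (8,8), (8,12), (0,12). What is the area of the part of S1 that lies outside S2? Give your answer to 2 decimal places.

|S1| = 3, |S1∩S2| = 0.6923.
|S1 ∖ S2| = |S1| − |S1∩S2| = 3 − 0.6923 = 2.31.

2.31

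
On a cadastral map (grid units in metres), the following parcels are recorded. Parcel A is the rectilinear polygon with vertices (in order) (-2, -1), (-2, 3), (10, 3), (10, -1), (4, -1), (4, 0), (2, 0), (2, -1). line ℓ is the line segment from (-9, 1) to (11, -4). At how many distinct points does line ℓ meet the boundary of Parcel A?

The segment meets the boundary at (-1,-1), (-2,-0.75).

2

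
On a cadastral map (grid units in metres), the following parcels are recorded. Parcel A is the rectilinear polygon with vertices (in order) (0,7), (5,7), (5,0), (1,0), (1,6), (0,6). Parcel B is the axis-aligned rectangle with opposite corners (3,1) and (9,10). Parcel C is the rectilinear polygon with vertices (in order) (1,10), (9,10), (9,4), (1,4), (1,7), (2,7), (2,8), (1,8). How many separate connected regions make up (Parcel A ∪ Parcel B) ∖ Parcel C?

2

(Parcel A ∪ Parcel B) ∖ Parcel C splits into 2 disjoint pieces (area 28, area 1).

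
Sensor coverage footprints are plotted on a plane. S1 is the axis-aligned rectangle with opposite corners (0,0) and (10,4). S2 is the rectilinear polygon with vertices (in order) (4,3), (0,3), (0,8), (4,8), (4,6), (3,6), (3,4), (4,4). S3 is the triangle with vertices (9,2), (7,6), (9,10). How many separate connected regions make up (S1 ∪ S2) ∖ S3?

(S1 ∪ S2) ∖ S3 is a single connected region.

1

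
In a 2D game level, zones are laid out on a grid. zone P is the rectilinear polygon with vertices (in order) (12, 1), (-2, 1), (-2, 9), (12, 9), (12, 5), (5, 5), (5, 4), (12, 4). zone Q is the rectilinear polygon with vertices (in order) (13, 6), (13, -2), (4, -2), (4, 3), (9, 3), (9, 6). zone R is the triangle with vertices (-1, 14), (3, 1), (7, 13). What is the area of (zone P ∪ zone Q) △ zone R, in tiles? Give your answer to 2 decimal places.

148.97

|zone P ∪ zone Q| = 140.
|(zone P ∪ zone Q) ∩ zone R| = 20.5128.
|(zone P ∪ zone Q) △ zone R| = 140 + 50 − 41.0256 = 148.97.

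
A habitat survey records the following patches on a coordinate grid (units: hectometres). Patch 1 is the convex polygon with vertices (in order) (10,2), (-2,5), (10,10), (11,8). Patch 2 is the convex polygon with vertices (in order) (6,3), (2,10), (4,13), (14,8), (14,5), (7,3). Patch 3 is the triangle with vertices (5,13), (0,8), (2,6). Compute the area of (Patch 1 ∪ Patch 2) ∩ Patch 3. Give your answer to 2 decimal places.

4.27

|Patch 1 ∪ Patch 2| = 89.3567.
|(Patch 1 ∪ Patch 2) ∩ Patch 3| = 4.27.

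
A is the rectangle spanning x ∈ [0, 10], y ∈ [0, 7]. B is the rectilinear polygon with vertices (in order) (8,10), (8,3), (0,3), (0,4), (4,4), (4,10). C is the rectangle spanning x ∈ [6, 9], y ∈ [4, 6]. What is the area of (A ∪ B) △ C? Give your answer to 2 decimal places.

|A ∪ B| = 82.
|(A ∪ B) ∩ C| = 6.
|(A ∪ B) △ C| = 82 + 6 − 12 = 76.00.

76.00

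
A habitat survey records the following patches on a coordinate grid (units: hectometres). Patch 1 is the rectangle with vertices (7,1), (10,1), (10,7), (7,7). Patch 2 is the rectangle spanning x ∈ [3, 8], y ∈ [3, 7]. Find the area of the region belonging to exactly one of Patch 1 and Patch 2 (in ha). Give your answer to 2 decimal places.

30.00

|Patch 1∩Patch 2|: x∈[7,8], y∈[3,7] → 1·4 = 4.
|Patch 1 △ Patch 2| = |Patch 1| + |Patch 2| − 2·|Patch 1∩Patch 2| = 18 + 20 − 8 = 30.00.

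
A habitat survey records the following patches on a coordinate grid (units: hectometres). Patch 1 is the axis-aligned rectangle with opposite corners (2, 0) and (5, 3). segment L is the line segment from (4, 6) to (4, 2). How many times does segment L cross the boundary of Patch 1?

1

The segment meets the boundary at (4,3).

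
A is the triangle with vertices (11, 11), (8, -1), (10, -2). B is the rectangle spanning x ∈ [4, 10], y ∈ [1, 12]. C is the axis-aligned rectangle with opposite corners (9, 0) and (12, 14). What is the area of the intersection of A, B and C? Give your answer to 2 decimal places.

4.00

The intersection is the polygon with vertices (10,1), (9,1), (9,3), (10,7).
By the shoelace formula its area is 4.00.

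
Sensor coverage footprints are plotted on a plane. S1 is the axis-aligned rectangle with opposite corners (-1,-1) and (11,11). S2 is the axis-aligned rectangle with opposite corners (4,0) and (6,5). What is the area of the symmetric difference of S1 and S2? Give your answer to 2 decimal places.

|S1∩S2|: x∈[4,6], y∈[0,5] → 2·5 = 10.
|S1 △ S2| = |S1| + |S2| − 2·|S1∩S2| = 144 + 10 − 20 = 134.00.

134.00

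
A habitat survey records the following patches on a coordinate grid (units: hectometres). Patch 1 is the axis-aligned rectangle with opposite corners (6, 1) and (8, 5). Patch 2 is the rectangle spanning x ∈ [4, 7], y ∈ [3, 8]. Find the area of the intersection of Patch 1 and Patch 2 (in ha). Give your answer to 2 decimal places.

2.00

|Patch 1∩Patch 2|: x∈[6,7], y∈[3,5] → 1·2 = 2.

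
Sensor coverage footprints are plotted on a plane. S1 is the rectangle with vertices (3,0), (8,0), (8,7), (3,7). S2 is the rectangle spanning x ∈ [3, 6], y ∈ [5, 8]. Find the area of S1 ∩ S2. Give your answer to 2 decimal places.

|S1∩S2|: x∈[3,6], y∈[5,7] → 3·2 = 6.

6.00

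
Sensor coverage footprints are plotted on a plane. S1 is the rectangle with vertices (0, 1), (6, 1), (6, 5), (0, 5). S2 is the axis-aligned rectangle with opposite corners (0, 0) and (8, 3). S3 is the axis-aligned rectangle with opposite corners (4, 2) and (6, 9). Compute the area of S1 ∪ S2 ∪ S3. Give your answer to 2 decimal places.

44.00

By inclusion–exclusion:
Individual areas: |S1| = 24, |S2| = 24, |S3| = 14.
|S1∩S2|: x∈[0,6], y∈[1,3] → 6·2 = 12.
|S1∩S3|: x∈[4,6], y∈[2,5] → 2·3 = 6.
|S2∩S3|: x∈[4,6], y∈[2,3] → 2·1 = 2.
|S1∩S2∩S3| = 2.
|S1 ∪ S2 ∪ S3| = 62 − 20 + 2 = 44.00.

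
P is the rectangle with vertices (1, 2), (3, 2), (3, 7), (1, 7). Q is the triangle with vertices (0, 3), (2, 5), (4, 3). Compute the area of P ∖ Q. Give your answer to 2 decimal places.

|P| = 10, |P∩Q| = 3.
|P ∖ Q| = |P| − |P∩Q| = 10 − 3 = 7.00.

7.00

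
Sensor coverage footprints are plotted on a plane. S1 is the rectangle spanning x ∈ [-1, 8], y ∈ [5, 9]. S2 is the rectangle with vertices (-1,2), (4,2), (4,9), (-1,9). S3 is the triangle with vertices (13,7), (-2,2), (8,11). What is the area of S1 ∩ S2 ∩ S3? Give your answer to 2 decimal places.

3.20

The intersection is the polygon with vertices (4,5), (1.333,5), (4,7.4).
By the shoelace formula its area is 3.20.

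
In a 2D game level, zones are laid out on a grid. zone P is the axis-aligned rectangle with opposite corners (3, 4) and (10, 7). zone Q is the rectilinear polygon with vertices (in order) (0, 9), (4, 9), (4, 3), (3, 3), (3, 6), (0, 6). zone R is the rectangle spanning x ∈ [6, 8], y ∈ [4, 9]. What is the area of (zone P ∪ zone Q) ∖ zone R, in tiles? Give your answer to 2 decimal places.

|zone P ∪ zone Q| = 33.
|(zone P ∪ zone Q) ∩ zone R| = 6.
|(zone P ∪ zone Q) ∖ zone R| = 33 − 6 = 27.00.

27.00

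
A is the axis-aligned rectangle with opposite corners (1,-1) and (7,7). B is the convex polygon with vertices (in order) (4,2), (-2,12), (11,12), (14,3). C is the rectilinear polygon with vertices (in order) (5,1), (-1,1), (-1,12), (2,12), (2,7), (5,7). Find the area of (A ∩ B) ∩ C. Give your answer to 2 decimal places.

The region (A ∩ B) ∩ C is the polygon with vertices (4,2), (1,7), (2,7), (5,7), (5,2.1).
By the shoelace formula its area is 12.45.

12.45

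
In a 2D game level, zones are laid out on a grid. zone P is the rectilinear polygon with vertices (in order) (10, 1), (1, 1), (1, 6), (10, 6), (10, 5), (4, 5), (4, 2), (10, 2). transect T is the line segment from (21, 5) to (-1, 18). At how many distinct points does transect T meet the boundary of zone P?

0

The segment lies entirely outside zone P and never meets its boundary.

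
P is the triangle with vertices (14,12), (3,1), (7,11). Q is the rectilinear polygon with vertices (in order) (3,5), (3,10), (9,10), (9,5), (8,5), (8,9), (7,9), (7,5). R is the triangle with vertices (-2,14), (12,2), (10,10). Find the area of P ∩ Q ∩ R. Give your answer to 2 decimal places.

7.61

The intersection is the polygon with vertices (8,9), (7,9), (7,6.286), (5.596,7.489), (6.6,10), (9,10), (9,7), (8,6).
By the shoelace formula its area is 7.61.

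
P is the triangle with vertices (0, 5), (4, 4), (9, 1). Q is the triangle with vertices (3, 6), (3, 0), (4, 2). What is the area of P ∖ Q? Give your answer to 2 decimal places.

3.14

|P| = 3.5, |P∩Q| = 0.3573.
|P ∖ Q| = |P| − |P∩Q| = 3.5 − 0.3573 = 3.14.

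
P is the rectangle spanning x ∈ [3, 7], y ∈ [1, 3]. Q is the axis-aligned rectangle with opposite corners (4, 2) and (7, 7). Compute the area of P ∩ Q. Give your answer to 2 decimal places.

3.00

|P∩Q|: x∈[4,7], y∈[2,3] → 3·1 = 3.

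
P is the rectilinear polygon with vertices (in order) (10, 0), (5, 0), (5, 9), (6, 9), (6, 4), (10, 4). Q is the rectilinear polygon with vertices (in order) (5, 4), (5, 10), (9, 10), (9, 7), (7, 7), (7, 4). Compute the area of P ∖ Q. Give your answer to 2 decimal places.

20.00

|P| = 25, |P∩Q| = 5.
|P ∖ Q| = |P| − |P∩Q| = 25 − 5 = 20.00.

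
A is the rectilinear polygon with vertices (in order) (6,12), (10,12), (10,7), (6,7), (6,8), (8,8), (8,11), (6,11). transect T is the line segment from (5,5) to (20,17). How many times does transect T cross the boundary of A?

2

The segment meets the boundary at (10,9), (7.5,7).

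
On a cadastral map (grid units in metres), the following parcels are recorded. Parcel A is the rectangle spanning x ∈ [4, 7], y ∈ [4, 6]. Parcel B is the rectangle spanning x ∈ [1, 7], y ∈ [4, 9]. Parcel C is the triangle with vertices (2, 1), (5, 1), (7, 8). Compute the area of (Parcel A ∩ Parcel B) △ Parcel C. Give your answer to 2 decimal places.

11.36

|Parcel A ∩ Parcel B| = 6.
|(Parcel A ∩ Parcel B) ∩ Parcel C| = 2.5714.
|(Parcel A ∩ Parcel B) △ Parcel C| = 6 + 10.5 − 5.1429 = 11.36.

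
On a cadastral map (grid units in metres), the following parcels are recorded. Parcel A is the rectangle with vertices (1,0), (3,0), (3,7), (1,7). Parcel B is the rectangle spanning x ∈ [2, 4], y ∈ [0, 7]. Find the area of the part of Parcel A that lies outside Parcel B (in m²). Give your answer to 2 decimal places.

7.00

|Parcel A∩Parcel B|: x∈[2,3], y∈[0,7] → 1·7 = 7.
|Parcel A| = 14.
|Parcel A ∖ Parcel B| = |Parcel A| − |Parcel A∩Parcel B| = 14 − 7 = 7.00.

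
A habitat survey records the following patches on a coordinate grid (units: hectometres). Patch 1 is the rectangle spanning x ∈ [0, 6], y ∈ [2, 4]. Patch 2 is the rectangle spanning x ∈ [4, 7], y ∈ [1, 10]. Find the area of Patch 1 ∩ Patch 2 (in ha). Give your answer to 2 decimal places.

4.00

|Patch 1∩Patch 2|: x∈[4,6], y∈[2,4] → 2·2 = 4.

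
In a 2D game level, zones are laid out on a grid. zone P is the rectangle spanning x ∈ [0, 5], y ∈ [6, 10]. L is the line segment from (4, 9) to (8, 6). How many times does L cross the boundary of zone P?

The segment meets the boundary at (5,8.25).

1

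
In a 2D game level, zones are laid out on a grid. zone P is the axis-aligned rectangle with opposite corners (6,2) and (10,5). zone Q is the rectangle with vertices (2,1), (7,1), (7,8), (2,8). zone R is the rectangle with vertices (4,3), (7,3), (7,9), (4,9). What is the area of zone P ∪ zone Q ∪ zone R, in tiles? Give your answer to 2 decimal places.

By inclusion–exclusion:
Individual areas: |zone P| = 12, |zone Q| = 35, |zone R| = 18.
|zone P∩zone Q|: x∈[6,7], y∈[2,5] → 1·3 = 3.
|zone P∩zone R|: x∈[6,7], y∈[3,5] → 1·2 = 2.
|zone Q∩zone R|: x∈[4,7], y∈[3,8] → 3·5 = 15.
|zone P∩zone Q∩zone R| = 2.
|zone P ∪ zone Q ∪ zone R| = 65 − 20 + 2 = 47.00.

47.00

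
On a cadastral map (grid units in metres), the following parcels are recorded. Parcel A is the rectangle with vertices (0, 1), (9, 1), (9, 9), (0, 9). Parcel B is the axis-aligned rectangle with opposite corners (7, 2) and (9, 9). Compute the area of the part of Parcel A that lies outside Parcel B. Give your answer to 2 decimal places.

58.00

|Parcel A∩Parcel B|: x∈[7,9], y∈[2,9] → 2·7 = 14.
|Parcel A| = 72.
|Parcel A ∖ Parcel B| = |Parcel A| − |Parcel A∩Parcel B| = 72 − 14 = 58.00.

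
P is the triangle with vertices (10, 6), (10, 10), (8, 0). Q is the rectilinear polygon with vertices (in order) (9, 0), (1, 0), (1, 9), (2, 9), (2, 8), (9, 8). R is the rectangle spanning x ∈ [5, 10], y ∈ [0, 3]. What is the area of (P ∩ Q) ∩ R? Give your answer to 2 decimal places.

The region (P ∩ Q) ∩ R is the polygon with vertices (8,0), (8.6,3), (9,3).
By the shoelace formula its area is 0.60.

0.60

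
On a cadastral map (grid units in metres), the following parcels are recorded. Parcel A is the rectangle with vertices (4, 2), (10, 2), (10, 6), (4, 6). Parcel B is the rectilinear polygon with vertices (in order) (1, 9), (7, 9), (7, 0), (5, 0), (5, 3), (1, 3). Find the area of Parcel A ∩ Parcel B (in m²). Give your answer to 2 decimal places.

11.00

The intersection is the polygon with vertices (4,6), (7,6), (7,2), (5,2), (5,3), (4,3).
By the shoelace formula its area is 11.00.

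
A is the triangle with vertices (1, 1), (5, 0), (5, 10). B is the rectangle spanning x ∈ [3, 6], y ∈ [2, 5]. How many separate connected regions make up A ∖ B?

1

A ∖ B is a single connected region.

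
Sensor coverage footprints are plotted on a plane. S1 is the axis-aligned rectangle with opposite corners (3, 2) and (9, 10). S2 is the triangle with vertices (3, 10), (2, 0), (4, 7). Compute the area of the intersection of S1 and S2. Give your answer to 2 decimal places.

3.25

The intersection is the polygon with vertices (3,10), (4,7), (3,3.5).
By the shoelace formula its area is 3.25.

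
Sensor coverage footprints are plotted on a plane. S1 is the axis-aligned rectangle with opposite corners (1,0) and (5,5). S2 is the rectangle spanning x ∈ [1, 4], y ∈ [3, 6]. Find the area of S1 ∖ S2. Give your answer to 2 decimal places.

|S1∩S2|: x∈[1,4], y∈[3,5] → 3·2 = 6.
|S1| = 20.
|S1 ∖ S2| = |S1| − |S1∩S2| = 20 − 6 = 14.00.

14.00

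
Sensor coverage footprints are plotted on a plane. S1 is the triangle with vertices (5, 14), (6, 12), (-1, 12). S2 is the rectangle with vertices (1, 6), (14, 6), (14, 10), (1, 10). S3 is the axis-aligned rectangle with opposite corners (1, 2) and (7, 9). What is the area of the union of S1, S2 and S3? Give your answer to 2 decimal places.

By inclusion–exclusion:
Individual areas: |S1| = 7, |S2| = 52, |S3| = 42.
|S1∩S2| = 0.
|S1∩S3| = 0.
|S2∩S3|: x∈[1,7], y∈[6,9] → 6·3 = 18.
|S1∩S2∩S3| = 0.
|S1 ∪ S2 ∪ S3| = 101 − 18 + 0 = 83.00.

83.00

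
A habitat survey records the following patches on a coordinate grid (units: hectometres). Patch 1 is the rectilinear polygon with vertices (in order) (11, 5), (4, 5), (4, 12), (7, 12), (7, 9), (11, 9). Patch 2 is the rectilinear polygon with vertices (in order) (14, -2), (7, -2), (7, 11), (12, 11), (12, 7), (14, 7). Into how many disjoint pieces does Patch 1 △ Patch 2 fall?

1

Patch 1 △ Patch 2 is a single connected region.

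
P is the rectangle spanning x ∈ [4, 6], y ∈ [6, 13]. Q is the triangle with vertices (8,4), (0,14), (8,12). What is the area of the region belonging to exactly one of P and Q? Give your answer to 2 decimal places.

26.00

|P| = 14, |Q| = 32, |P∩Q| = 10.
|P △ Q| = |P| + |Q| − 2·|P∩Q| = 14 + 32 − 20 = 26.00.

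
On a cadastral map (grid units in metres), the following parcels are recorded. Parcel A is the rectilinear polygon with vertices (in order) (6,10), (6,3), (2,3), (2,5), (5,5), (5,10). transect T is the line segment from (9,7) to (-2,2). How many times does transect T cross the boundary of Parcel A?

The segment meets the boundary at (2,3.818), (4.6,5), (5,5.182), (6,5.636).

4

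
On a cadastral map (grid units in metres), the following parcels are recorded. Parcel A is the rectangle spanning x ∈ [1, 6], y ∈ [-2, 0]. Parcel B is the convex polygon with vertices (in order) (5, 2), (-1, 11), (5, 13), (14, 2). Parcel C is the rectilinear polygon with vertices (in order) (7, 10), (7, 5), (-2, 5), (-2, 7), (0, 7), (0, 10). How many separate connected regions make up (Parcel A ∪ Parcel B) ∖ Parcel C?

(Parcel A ∪ Parcel B) ∖ Parcel C splits into 2 disjoint pieces (area 10, area 54.25).

2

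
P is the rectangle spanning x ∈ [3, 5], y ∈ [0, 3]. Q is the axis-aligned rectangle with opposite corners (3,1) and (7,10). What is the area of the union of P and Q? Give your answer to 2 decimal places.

38.00

By inclusion–exclusion:
Individual areas: |P| = 6, |Q| = 36.
|P∩Q|: x∈[3,5], y∈[1,3] → 2·2 = 4.
|P ∪ Q| = 42 − 4 = 38.00.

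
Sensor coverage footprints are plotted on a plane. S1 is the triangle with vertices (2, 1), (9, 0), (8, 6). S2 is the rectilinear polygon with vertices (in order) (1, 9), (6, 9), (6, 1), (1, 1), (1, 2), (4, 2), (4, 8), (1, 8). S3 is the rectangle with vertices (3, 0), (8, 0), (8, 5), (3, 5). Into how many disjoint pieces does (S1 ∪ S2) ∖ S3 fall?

3

(S1 ∪ S2) ∖ S3 splits into 3 disjoint pieces (area 3.5286, area 2.0714, area 11).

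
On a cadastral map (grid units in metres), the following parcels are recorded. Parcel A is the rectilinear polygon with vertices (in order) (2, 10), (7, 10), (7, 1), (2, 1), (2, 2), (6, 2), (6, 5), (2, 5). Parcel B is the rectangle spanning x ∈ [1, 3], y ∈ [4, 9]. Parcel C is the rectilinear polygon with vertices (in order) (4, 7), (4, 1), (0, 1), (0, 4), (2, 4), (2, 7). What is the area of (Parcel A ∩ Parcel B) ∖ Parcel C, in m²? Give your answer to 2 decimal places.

2.00

|Parcel A ∩ Parcel B| = 4.
|(Parcel A ∩ Parcel B) ∩ Parcel C| = 2.
|(Parcel A ∩ Parcel B) ∖ Parcel C| = 4 − 2 = 2.00.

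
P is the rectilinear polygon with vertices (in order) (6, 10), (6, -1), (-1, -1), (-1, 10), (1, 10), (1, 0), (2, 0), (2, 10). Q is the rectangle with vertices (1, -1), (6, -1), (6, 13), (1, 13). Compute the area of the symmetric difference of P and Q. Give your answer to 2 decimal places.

|P| = 67, |Q| = 70, |P∩Q| = 45.
|P △ Q| = |P| + |Q| − 2·|P∩Q| = 67 + 70 − 90 = 47.00.

47.00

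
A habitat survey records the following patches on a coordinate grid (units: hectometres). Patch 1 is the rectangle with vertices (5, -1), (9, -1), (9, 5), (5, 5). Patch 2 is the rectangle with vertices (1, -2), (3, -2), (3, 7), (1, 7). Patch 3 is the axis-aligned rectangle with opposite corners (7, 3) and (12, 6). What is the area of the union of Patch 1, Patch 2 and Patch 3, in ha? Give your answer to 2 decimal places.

53.00

By inclusion–exclusion:
Individual areas: |Patch 1| = 24, |Patch 2| = 18, |Patch 3| = 15.
|Patch 1∩Patch 2| = 0 (no overlap).
|Patch 1∩Patch 3|: x∈[7,9], y∈[3,5] → 2·2 = 4.
|Patch 2∩Patch 3| = 0 (no overlap).
|Patch 1∩Patch 2∩Patch 3| = 0.
|Patch 1 ∪ Patch 2 ∪ Patch 3| = 57 − 4 + 0 = 53.00.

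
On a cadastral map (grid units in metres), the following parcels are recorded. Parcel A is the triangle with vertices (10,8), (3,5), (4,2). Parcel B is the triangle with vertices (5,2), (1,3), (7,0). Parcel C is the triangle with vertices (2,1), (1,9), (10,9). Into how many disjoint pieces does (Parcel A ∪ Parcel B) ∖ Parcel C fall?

(Parcel A ∪ Parcel B) ∖ Parcel C splits into 2 disjoint pieces (area 7.6136, area 0.0774).

2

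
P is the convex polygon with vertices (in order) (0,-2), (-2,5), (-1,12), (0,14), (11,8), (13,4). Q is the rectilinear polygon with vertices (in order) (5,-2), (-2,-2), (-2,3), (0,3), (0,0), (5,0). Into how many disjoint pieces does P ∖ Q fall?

1

P ∖ Q is a single connected region.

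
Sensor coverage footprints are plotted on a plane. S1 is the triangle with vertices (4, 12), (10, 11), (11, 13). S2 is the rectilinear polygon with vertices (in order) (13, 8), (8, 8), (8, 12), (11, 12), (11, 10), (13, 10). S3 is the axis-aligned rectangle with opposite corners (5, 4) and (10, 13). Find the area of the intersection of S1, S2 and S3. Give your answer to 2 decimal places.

The intersection is the polygon with vertices (8,11.333), (8,12), (10,12), (10,11).
By the shoelace formula its area is 1.67.

1.67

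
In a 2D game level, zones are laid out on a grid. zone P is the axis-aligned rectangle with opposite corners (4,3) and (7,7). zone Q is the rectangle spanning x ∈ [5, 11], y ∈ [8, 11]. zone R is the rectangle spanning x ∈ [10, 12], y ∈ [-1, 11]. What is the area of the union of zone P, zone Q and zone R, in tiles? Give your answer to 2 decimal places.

By inclusion–exclusion:
Individual areas: |zone P| = 12, |zone Q| = 18, |zone R| = 24.
|zone P∩zone Q| = 0 (no overlap).
|zone P∩zone R| = 0 (no overlap).
|zone Q∩zone R|: x∈[10,11], y∈[8,11] → 1·3 = 3.
|zone P∩zone Q∩zone R| = 0.
|zone P ∪ zone Q ∪ zone R| = 54 − 3 + 0 = 51.00.

51.00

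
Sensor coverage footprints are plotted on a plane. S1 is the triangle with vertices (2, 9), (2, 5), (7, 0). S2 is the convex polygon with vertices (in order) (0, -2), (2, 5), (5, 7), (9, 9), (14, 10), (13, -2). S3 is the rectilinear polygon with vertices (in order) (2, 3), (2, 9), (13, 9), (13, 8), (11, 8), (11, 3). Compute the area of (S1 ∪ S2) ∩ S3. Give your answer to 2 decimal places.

46.24

|S1 ∪ S2| = 125.7432.
|(S1 ∪ S2) ∩ S3| = 46.24.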